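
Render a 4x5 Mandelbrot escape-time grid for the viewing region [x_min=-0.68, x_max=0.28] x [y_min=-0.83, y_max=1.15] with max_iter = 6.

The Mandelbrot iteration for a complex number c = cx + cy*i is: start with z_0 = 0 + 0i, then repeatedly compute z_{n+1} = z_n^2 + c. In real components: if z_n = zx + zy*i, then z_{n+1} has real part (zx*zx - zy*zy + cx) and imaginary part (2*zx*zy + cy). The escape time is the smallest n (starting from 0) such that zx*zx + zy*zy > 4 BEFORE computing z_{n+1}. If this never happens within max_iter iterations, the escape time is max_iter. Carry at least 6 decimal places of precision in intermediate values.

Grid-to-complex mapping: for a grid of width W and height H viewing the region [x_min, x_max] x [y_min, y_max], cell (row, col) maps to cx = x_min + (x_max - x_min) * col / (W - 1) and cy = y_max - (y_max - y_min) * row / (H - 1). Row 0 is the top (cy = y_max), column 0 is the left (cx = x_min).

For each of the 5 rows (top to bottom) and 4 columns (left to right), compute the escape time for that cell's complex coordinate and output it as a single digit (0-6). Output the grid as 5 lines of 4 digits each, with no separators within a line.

Answer: 3442
6666
6666
6666
4664

Derivation:
(row=0, col=0): c = -0.6800 + 1.1500i → escape time 3
(row=0, col=1): c = -0.3600 + 1.1500i → escape time 4
(row=0, col=2): c = -0.0400 + 1.1500i → escape time 4
(row=0, col=3): c = 0.2800 + 1.1500i → escape time 2
(row=1, col=0): c = -0.6800 + 0.6550i → escape time 6
(row=1, col=1): c = -0.3600 + 0.6550i → escape time 6
(row=1, col=2): c = -0.0400 + 0.6550i → escape time 6
(row=1, col=3): c = 0.2800 + 0.6550i → escape time 6
(row=2, col=0): c = -0.6800 + 0.1600i → escape time 6
(row=2, col=1): c = -0.3600 + 0.1600i → escape time 6
(row=2, col=2): c = -0.0400 + 0.1600i → escape time 6
(row=2, col=3): c = 0.2800 + 0.1600i → escape time 6
(row=3, col=0): c = -0.6800 + -0.3350i → escape time 6
(row=3, col=1): c = -0.3600 + -0.3350i → escape time 6
(row=3, col=2): c = -0.0400 + -0.3350i → escape time 6
(row=3, col=3): c = 0.2800 + -0.3350i → escape time 6
(row=4, col=0): c = -0.6800 + -0.8300i → escape time 4
(row=4, col=1): c = -0.3600 + -0.8300i → escape time 6
(row=4, col=2): c = -0.0400 + -0.8300i → escape time 6
(row=4, col=3): c = 0.2800 + -0.8300i → escape time 4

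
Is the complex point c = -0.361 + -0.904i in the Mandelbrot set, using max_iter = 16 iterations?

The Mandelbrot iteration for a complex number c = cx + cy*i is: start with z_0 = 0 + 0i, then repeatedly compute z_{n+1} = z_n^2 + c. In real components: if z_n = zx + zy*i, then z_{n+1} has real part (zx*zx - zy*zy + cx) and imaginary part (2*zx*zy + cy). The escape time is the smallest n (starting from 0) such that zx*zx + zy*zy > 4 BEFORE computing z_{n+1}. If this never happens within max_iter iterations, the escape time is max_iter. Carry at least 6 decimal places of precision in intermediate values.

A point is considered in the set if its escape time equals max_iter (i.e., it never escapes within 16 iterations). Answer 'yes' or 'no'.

z_0 = 0 + 0i, c = -0.3610 + -0.9040i
Iter 1: z = -0.3610 + -0.9040i, |z|^2 = 0.9475
Iter 2: z = -1.0479 + -0.2513i, |z|^2 = 1.1612
Iter 3: z = 0.6739 + -0.3773i, |z|^2 = 0.5965
Iter 4: z = -0.0492 + -1.4125i, |z|^2 = 1.9977
Iter 5: z = -2.3539 + -0.7651i, |z|^2 = 6.1260
Escaped at iteration 5

Answer: no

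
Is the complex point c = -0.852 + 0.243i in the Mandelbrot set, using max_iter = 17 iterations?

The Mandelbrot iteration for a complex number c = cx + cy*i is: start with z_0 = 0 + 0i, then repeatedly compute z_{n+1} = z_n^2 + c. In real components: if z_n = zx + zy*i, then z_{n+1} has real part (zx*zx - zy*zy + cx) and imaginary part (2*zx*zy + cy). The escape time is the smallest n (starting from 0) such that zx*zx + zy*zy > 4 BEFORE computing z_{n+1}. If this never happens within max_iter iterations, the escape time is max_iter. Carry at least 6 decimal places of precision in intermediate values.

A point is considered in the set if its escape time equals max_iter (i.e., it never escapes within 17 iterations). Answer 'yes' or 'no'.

Answer: no

Derivation:
z_0 = 0 + 0i, c = -0.8520 + 0.2430i
Iter 1: z = -0.8520 + 0.2430i, |z|^2 = 0.7850
Iter 2: z = -0.1851 + -0.1711i, |z|^2 = 0.0635
Iter 3: z = -0.8470 + 0.3063i, |z|^2 = 0.8112
Iter 4: z = -0.2285 + -0.2759i, |z|^2 = 0.1283
Iter 5: z = -0.8759 + 0.3691i, |z|^2 = 0.9035
Iter 6: z = -0.2209 + -0.4036i, |z|^2 = 0.2117
Iter 7: z = -0.9661 + 0.4213i, |z|^2 = 1.1108
Iter 8: z = -0.0962 + -0.5711i, |z|^2 = 0.3354
Iter 9: z = -1.1689 + 0.3529i, |z|^2 = 1.4908
Iter 10: z = 0.3898 + -0.5820i, |z|^2 = 0.4906
Iter 11: z = -1.0388 + -0.2107i, |z|^2 = 1.1235
Iter 12: z = 0.1827 + 0.6807i, |z|^2 = 0.4968
Iter 13: z = -1.2820 + 0.4918i, |z|^2 = 1.8853
Iter 14: z = 0.5497 + -1.0179i, |z|^2 = 1.3382
Iter 15: z = -1.5859 + -0.8760i, |z|^2 = 3.2824
Iter 16: z = 0.8958 + 3.0213i, |z|^2 = 9.9310
Escaped at iteration 16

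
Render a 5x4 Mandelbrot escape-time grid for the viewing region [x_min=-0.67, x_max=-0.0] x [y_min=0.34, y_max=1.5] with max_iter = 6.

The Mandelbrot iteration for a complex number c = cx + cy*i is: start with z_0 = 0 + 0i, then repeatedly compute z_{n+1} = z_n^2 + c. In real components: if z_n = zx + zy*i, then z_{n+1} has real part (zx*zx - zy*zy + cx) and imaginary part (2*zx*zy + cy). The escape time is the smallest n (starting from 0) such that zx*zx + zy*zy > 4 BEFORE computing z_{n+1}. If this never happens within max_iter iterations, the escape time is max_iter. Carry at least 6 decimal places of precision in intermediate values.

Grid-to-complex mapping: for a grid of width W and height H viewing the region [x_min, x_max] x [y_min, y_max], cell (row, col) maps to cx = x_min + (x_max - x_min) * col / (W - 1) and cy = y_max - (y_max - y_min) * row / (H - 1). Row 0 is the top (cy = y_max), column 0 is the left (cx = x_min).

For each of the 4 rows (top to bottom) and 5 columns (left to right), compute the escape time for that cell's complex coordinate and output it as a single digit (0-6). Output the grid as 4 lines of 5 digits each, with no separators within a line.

Answer: 22222
33464
56666
66666

Derivation:
(row=0, col=0): c = -0.6700 + 1.5000i → escape time 2
(row=0, col=1): c = -0.5025 + 1.5000i → escape time 2
(row=0, col=2): c = -0.3350 + 1.5000i → escape time 2
(row=0, col=3): c = -0.1675 + 1.5000i → escape time 2
(row=0, col=4): c = 0.0000 + 1.5000i → escape time 2
(row=1, col=0): c = -0.6700 + 1.1133i → escape time 3
(row=1, col=1): c = -0.5025 + 1.1133i → escape time 3
(row=1, col=2): c = -0.3350 + 1.1133i → escape time 4
(row=1, col=3): c = -0.1675 + 1.1133i → escape time 6
(row=1, col=4): c = 0.0000 + 1.1133i → escape time 4
(row=2, col=0): c = -0.6700 + 0.7267i → escape time 5
(row=2, col=1): c = -0.5025 + 0.7267i → escape time 6
(row=2, col=2): c = -0.3350 + 0.7267i → escape time 6
(row=2, col=3): c = -0.1675 + 0.7267i → escape time 6
(row=2, col=4): c = 0.0000 + 0.7267i → escape time 6
(row=3, col=0): c = -0.6700 + 0.3400i → escape time 6
(row=3, col=1): c = -0.5025 + 0.3400i → escape time 6
(row=3, col=2): c = -0.3350 + 0.3400i → escape time 6
(row=3, col=3): c = -0.1675 + 0.3400i → escape time 6
(row=3, col=4): c = 0.0000 + 0.3400i → escape time 6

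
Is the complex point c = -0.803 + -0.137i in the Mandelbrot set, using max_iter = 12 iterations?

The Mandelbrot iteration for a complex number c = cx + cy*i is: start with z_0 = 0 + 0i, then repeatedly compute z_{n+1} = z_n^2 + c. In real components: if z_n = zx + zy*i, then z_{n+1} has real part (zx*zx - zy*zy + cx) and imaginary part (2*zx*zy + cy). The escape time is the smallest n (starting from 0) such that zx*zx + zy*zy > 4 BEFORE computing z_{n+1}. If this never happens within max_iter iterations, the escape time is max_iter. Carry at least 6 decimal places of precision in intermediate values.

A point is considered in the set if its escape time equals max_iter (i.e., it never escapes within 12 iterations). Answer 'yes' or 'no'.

z_0 = 0 + 0i, c = -0.8030 + -0.1370i
Iter 1: z = -0.8030 + -0.1370i, |z|^2 = 0.6636
Iter 2: z = -0.1770 + 0.0830i, |z|^2 = 0.0382
Iter 3: z = -0.7786 + -0.1664i, |z|^2 = 0.6339
Iter 4: z = -0.2245 + 0.1221i, |z|^2 = 0.0653
Iter 5: z = -0.7675 + -0.1918i, |z|^2 = 0.6259
Iter 6: z = -0.2507 + 0.1574i, |z|^2 = 0.0877
Iter 7: z = -0.7649 + -0.2159i, |z|^2 = 0.6317
Iter 8: z = -0.2645 + 0.1934i, |z|^2 = 0.1074
Iter 9: z = -0.7704 + -0.2393i, |z|^2 = 0.6508
Iter 10: z = -0.2667 + 0.2317i, |z|^2 = 0.1248
Iter 11: z = -0.7856 + -0.2606i, |z|^2 = 0.6850
Did not escape in 12 iterations → in set

Answer: yes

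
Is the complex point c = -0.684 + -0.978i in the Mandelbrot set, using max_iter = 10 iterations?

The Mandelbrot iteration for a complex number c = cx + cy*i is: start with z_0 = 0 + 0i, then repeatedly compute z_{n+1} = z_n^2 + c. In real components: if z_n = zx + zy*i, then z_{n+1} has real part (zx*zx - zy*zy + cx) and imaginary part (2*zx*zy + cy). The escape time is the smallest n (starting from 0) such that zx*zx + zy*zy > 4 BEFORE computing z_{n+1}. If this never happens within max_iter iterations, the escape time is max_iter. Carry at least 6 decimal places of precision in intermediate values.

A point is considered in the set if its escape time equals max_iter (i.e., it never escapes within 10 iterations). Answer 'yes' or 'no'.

z_0 = 0 + 0i, c = -0.6840 + -0.9780i
Iter 1: z = -0.6840 + -0.9780i, |z|^2 = 1.4243
Iter 2: z = -1.1726 + 0.3599i, |z|^2 = 1.5046
Iter 3: z = 0.5615 + -1.8221i, |z|^2 = 3.6352
Iter 4: z = -3.6886 + -3.0243i, |z|^2 = 22.7521
Escaped at iteration 4

Answer: no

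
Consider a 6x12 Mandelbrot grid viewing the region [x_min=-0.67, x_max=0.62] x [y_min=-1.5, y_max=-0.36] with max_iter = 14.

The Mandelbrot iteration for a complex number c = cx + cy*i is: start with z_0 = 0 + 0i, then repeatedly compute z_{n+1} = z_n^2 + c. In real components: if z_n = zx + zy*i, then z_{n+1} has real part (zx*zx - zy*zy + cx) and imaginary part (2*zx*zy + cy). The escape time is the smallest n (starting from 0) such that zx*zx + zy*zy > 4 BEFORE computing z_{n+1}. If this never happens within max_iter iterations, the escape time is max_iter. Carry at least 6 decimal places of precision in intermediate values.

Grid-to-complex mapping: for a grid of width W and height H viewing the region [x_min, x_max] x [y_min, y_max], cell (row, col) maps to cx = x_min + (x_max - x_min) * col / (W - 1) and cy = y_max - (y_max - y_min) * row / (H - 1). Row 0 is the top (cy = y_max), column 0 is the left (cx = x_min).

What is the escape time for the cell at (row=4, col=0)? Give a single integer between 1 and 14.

Answer: 4

Derivation:
z_0 = 0 + 0i, c = -0.6700 + -0.7745i
Iter 1: z = -0.6700 + -0.7745i, |z|^2 = 1.0488
Iter 2: z = -0.8210 + 0.2633i, |z|^2 = 0.7434
Iter 3: z = -0.0653 + -1.2070i, |z|^2 = 1.4610
Iter 4: z = -2.1225 + -0.6170i, |z|^2 = 4.8857
Escaped at iteration 4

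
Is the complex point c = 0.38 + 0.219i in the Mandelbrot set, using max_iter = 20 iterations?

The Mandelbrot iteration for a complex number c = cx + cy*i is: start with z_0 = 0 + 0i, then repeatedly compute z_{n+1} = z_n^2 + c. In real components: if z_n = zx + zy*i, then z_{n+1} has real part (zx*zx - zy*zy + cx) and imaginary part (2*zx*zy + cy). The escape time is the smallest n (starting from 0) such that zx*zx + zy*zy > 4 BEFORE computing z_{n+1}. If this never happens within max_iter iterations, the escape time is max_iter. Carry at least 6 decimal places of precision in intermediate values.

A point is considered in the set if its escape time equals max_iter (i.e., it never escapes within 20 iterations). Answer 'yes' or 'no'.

Answer: yes

Derivation:
z_0 = 0 + 0i, c = 0.3800 + 0.2190i
Iter 1: z = 0.3800 + 0.2190i, |z|^2 = 0.1924
Iter 2: z = 0.4764 + 0.3854i, |z|^2 = 0.3756
Iter 3: z = 0.4584 + 0.5863i, |z|^2 = 0.5539
Iter 4: z = 0.2464 + 0.7565i, |z|^2 = 0.6331
Iter 5: z = -0.1316 + 0.5919i, |z|^2 = 0.3676
Iter 6: z = 0.0470 + 0.0632i, |z|^2 = 0.0062
Iter 7: z = 0.3782 + 0.2249i, |z|^2 = 0.1936
Iter 8: z = 0.4724 + 0.3892i, |z|^2 = 0.3746
Iter 9: z = 0.4518 + 0.5867i, |z|^2 = 0.5483
Iter 10: z = 0.2399 + 0.7491i, |z|^2 = 0.6187
Iter 11: z = -0.1236 + 0.5784i, |z|^2 = 0.3498
Iter 12: z = 0.0608 + 0.0760i, |z|^2 = 0.0095
Iter 13: z = 0.3779 + 0.2282i, |z|^2 = 0.1949
Iter 14: z = 0.4707 + 0.3915i, |z|^2 = 0.3749
Iter 15: z = 0.4483 + 0.5876i, |z|^2 = 0.5462
Iter 16: z = 0.2357 + 0.7458i, |z|^2 = 0.6118
Iter 17: z = -0.1207 + 0.5706i, |z|^2 = 0.3402
Iter 18: z = 0.0690 + 0.0812i, |z|^2 = 0.0114
Iter 19: z = 0.3782 + 0.2302i, |z|^2 = 0.1960
Did not escape in 20 iterations → in set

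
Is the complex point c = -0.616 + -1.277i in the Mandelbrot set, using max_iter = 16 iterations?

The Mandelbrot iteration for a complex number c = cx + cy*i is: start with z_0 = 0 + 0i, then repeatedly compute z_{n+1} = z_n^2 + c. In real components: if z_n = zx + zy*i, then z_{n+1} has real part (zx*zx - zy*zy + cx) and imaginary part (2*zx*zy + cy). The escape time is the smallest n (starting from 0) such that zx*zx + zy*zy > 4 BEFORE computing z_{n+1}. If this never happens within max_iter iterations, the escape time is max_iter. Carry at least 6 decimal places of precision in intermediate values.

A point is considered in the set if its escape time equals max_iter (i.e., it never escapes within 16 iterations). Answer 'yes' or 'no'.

Answer: no

Derivation:
z_0 = 0 + 0i, c = -0.6160 + -1.2770i
Iter 1: z = -0.6160 + -1.2770i, |z|^2 = 2.0102
Iter 2: z = -1.8673 + 0.2963i, |z|^2 = 3.5745
Iter 3: z = 2.7829 + -2.3834i, |z|^2 = 13.4254
Escaped at iteration 3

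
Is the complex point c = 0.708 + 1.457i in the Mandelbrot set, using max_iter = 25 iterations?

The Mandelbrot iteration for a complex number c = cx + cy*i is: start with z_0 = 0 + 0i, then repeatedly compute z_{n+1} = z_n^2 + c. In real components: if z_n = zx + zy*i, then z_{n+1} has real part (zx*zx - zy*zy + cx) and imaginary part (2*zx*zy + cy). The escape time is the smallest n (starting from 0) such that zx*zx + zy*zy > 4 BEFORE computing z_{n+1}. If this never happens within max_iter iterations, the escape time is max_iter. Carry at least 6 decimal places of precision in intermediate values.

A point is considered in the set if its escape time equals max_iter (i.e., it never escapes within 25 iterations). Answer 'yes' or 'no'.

Answer: no

Derivation:
z_0 = 0 + 0i, c = 0.7080 + 1.4570i
Iter 1: z = 0.7080 + 1.4570i, |z|^2 = 2.6241
Iter 2: z = -0.9136 + 3.5201i, |z|^2 = 13.2258
Escaped at iteration 2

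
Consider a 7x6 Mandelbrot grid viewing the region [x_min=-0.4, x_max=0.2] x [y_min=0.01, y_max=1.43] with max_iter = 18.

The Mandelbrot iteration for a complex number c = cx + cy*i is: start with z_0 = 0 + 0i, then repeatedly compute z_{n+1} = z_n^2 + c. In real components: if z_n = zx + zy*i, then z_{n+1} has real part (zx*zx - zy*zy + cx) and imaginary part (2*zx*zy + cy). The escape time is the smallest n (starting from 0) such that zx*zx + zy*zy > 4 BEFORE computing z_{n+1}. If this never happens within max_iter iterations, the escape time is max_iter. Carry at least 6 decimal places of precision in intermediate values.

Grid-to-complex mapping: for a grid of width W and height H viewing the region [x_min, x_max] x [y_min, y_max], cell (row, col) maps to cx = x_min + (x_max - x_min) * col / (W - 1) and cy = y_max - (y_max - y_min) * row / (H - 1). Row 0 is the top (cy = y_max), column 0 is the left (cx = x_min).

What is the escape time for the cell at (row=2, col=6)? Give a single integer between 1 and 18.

z_0 = 0 + 0i, c = 0.2000 + 0.8620i
Iter 1: z = 0.2000 + 0.8620i, |z|^2 = 0.7830
Iter 2: z = -0.5030 + 1.2068i, |z|^2 = 1.7094
Iter 3: z = -1.0033 + -0.3521i, |z|^2 = 1.1306
Iter 4: z = 1.0826 + 1.5686i, |z|^2 = 3.6327
Iter 5: z = -1.0885 + 4.2585i, |z|^2 = 19.3195
Escaped at iteration 5

Answer: 5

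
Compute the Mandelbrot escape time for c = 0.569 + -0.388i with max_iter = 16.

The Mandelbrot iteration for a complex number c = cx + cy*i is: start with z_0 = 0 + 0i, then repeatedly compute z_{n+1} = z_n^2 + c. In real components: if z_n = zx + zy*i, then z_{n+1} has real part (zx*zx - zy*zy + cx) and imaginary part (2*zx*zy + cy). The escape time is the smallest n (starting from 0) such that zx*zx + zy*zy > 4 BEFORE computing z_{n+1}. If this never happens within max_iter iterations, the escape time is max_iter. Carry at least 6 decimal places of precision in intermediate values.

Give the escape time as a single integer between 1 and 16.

z_0 = 0 + 0i, c = 0.5690 + -0.3880i
Iter 1: z = 0.5690 + -0.3880i, |z|^2 = 0.4743
Iter 2: z = 0.7422 + -0.8295i, |z|^2 = 1.2390
Iter 3: z = 0.4317 + -1.6194i, |z|^2 = 2.8089
Iter 4: z = -1.8671 + -1.7863i, |z|^2 = 6.6769
Escaped at iteration 4

Answer: 4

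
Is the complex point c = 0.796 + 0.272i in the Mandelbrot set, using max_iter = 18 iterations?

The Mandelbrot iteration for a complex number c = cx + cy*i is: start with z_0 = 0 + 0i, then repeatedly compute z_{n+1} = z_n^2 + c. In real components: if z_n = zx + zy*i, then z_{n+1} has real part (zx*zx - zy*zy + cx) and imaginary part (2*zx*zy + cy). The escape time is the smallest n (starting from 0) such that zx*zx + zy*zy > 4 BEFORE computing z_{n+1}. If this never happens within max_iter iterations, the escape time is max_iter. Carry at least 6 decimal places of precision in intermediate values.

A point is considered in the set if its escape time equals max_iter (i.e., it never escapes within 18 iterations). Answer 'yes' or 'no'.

Answer: no

Derivation:
z_0 = 0 + 0i, c = 0.7960 + 0.2720i
Iter 1: z = 0.7960 + 0.2720i, |z|^2 = 0.7076
Iter 2: z = 1.3556 + 0.7050i, |z|^2 = 2.3348
Iter 3: z = 2.1367 + 2.1835i, |z|^2 = 9.3331
Escaped at iteration 3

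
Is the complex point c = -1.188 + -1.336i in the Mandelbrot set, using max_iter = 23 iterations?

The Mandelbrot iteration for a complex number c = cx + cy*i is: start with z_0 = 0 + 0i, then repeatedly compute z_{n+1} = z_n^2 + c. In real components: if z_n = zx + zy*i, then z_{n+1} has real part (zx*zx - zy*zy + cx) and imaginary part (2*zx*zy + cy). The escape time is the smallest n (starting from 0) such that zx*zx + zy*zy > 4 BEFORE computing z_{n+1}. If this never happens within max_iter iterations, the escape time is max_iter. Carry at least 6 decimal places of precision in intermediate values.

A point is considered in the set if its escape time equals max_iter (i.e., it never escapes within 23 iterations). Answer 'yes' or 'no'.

Answer: no

Derivation:
z_0 = 0 + 0i, c = -1.1880 + -1.3360i
Iter 1: z = -1.1880 + -1.3360i, |z|^2 = 3.1962
Iter 2: z = -1.5616 + 1.8383i, |z|^2 = 5.8179
Escaped at iteration 2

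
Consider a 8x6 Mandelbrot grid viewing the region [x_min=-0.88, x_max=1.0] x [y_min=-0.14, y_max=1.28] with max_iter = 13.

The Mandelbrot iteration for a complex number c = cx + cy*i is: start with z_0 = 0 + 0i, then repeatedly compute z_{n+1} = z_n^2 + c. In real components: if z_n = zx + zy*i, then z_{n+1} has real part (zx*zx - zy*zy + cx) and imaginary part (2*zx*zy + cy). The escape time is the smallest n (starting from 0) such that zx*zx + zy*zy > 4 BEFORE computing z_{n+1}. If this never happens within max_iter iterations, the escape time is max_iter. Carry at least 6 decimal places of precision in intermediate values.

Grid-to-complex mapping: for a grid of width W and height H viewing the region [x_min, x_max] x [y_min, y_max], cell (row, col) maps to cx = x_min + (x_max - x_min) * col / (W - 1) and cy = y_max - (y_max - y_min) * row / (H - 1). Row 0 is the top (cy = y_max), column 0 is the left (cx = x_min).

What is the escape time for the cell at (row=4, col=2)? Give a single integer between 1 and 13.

z_0 = 0 + 0i, c = -0.3429 + 0.1440i
Iter 1: z = -0.3429 + 0.1440i, |z|^2 = 0.1383
Iter 2: z = -0.2460 + 0.0453i, |z|^2 = 0.0626
Iter 3: z = -0.2844 + 0.1217i, |z|^2 = 0.0957
Iter 4: z = -0.2768 + 0.0748i, |z|^2 = 0.0822
Iter 5: z = -0.2718 + 0.1026i, |z|^2 = 0.0844
Iter 6: z = -0.2795 + 0.0882i, |z|^2 = 0.0859
Iter 7: z = -0.2725 + 0.0947i, |z|^2 = 0.0832
Iter 8: z = -0.2776 + 0.0924i, |z|^2 = 0.0856
Iter 9: z = -0.2744 + 0.0927i, |z|^2 = 0.0839
Iter 10: z = -0.2762 + 0.0931i, |z|^2 = 0.0849
Iter 11: z = -0.2753 + 0.0926i, |z|^2 = 0.0843
Iter 12: z = -0.2757 + 0.0930i, |z|^2 = 0.0846

Answer: 13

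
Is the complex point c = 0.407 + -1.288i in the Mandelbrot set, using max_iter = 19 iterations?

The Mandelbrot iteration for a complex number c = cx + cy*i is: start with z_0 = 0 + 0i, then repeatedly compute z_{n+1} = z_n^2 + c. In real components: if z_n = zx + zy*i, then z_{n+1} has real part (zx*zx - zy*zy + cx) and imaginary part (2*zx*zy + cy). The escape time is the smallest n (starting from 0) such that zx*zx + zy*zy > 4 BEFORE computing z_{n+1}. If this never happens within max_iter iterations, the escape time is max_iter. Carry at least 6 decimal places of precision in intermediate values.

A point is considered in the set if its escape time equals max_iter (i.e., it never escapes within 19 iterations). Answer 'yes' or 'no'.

z_0 = 0 + 0i, c = 0.4070 + -1.2880i
Iter 1: z = 0.4070 + -1.2880i, |z|^2 = 1.8246
Iter 2: z = -1.0863 + -2.3364i, |z|^2 = 6.6390
Escaped at iteration 2

Answer: no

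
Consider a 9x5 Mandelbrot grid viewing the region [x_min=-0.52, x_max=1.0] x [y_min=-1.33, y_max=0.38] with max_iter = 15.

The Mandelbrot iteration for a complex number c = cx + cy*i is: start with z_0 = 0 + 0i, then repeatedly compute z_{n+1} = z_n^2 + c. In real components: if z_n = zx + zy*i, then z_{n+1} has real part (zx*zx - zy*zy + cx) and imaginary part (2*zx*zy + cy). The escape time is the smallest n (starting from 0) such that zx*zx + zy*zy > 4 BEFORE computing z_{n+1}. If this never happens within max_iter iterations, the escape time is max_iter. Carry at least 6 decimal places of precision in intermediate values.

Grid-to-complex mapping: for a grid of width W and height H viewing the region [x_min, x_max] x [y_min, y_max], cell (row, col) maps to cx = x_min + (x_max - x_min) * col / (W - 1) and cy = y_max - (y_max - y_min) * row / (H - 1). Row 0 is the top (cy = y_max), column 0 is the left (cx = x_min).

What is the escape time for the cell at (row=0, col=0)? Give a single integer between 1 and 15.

z_0 = 0 + 0i, c = -0.5200 + 0.3800i
Iter 1: z = -0.5200 + 0.3800i, |z|^2 = 0.4148
Iter 2: z = -0.3940 + -0.0152i, |z|^2 = 0.1555
Iter 3: z = -0.3650 + 0.3920i, |z|^2 = 0.2869
Iter 4: z = -0.5404 + 0.0939i, |z|^2 = 0.3009
Iter 5: z = -0.2368 + 0.2786i, |z|^2 = 0.1336
Iter 6: z = -0.5415 + 0.2481i, |z|^2 = 0.3548
Iter 7: z = -0.2883 + 0.1113i, |z|^2 = 0.0955
Iter 8: z = -0.4493 + 0.3158i, |z|^2 = 0.3016
Iter 9: z = -0.4179 + 0.0962i, |z|^2 = 0.1839
Iter 10: z = -0.3546 + 0.2996i, |z|^2 = 0.2155
Iter 11: z = -0.4840 + 0.1675i, |z|^2 = 0.2623
Iter 12: z = -0.3138 + 0.2178i, |z|^2 = 0.1459
Iter 13: z = -0.4690 + 0.2433i, |z|^2 = 0.2791
Iter 14: z = -0.3592 + 0.1518i, |z|^2 = 0.1521

Answer: 15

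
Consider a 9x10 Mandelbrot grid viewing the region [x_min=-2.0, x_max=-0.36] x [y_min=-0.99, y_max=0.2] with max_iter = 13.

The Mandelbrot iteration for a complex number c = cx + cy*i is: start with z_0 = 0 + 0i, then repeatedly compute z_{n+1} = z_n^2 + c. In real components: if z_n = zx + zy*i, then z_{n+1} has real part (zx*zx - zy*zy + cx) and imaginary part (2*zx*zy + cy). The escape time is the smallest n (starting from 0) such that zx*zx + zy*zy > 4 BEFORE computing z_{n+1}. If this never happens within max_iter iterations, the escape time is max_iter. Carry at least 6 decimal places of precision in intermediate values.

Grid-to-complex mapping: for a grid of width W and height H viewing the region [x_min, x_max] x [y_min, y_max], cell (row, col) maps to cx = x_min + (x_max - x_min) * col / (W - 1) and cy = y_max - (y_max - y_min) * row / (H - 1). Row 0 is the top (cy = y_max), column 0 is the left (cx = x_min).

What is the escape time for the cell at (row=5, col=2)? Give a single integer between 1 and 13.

Answer: 3

Derivation:
z_0 = 0 + 0i, c = -1.5900 + -0.4611i
Iter 1: z = -1.5900 + -0.4611i, |z|^2 = 2.7407
Iter 2: z = 0.7255 + 1.0052i, |z|^2 = 1.5368
Iter 3: z = -2.0742 + 0.9974i, |z|^2 = 5.2970
Escaped at iteration 3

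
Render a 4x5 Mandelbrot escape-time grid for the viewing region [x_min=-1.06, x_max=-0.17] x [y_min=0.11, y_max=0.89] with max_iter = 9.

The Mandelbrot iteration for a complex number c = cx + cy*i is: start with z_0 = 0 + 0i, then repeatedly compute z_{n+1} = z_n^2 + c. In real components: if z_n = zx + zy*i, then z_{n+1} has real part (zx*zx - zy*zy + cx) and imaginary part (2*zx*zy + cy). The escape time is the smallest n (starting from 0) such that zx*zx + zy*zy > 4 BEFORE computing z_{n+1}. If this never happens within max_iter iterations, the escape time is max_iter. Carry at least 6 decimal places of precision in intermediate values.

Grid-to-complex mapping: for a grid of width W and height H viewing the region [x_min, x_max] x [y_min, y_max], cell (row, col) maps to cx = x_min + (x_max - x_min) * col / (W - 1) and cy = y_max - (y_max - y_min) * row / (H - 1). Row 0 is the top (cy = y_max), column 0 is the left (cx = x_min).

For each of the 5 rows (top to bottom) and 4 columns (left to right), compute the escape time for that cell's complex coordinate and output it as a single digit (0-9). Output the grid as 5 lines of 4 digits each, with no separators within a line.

(row=0, col=0): c = -1.0600 + 0.8900i → escape time 3
(row=0, col=1): c = -0.7633 + 0.8900i → escape time 4
(row=0, col=2): c = -0.4667 + 0.8900i → escape time 5
(row=0, col=3): c = -0.1700 + 0.8900i → escape time 9
(row=1, col=0): c = -1.0600 + 0.6950i → escape time 3
(row=1, col=1): c = -0.7633 + 0.6950i → escape time 5
(row=1, col=2): c = -0.4667 + 0.6950i → escape time 8
(row=1, col=3): c = -0.1700 + 0.6950i → escape time 9
(row=2, col=0): c = -1.0600 + 0.5000i → escape time 5
(row=2, col=1): c = -0.7633 + 0.5000i → escape time 6
(row=2, col=2): c = -0.4667 + 0.5000i → escape time 9
(row=2, col=3): c = -0.1700 + 0.5000i → escape time 9
(row=3, col=0): c = -1.0600 + 0.3050i → escape time 9
(row=3, col=1): c = -0.7633 + 0.3050i → escape time 9
(row=3, col=2): c = -0.4667 + 0.3050i → escape time 9
(row=3, col=3): c = -0.1700 + 0.3050i → escape time 9
(row=4, col=0): c = -1.0600 + 0.1100i → escape time 9
(row=4, col=1): c = -0.7633 + 0.1100i → escape time 9
(row=4, col=2): c = -0.4667 + 0.1100i → escape time 9
(row=4, col=3): c = -0.1700 + 0.1100i → escape time 9

Answer: 3459
3589
5699
9999
9999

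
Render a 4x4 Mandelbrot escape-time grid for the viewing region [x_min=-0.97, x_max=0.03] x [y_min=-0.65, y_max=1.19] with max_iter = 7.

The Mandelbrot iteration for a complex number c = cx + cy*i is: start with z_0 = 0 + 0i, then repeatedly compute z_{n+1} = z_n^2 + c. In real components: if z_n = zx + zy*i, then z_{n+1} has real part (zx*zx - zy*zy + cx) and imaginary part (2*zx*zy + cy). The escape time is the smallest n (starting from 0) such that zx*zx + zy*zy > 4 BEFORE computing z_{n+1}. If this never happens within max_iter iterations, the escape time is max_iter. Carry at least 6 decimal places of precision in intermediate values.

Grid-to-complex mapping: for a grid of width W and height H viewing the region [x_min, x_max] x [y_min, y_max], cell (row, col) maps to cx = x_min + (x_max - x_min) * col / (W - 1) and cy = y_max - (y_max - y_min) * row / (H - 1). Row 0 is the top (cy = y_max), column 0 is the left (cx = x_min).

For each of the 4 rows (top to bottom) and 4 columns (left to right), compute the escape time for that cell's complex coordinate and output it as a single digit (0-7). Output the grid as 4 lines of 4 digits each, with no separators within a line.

Answer: 3333
5777
7777
4777

Derivation:
(row=0, col=0): c = -0.9700 + 1.1900i → escape time 3
(row=0, col=1): c = -0.6367 + 1.1900i → escape time 3
(row=0, col=2): c = -0.3033 + 1.1900i → escape time 3
(row=0, col=3): c = 0.0300 + 1.1900i → escape time 3
(row=1, col=0): c = -0.9700 + 0.5767i → escape time 5
(row=1, col=1): c = -0.6367 + 0.5767i → escape time 7
(row=1, col=2): c = -0.3033 + 0.5767i → escape time 7
(row=1, col=3): c = 0.0300 + 0.5767i → escape time 7
(row=2, col=0): c = -0.9700 + -0.0367i → escape time 7
(row=2, col=1): c = -0.6367 + -0.0367i → escape time 7
(row=2, col=2): c = -0.3033 + -0.0367i → escape time 7
(row=2, col=3): c = 0.0300 + -0.0367i → escape time 7
(row=3, col=0): c = -0.9700 + -0.6500i → escape time 4
(row=3, col=1): c = -0.6367 + -0.6500i → escape time 7
(row=3, col=2): c = -0.3033 + -0.6500i → escape time 7
(row=3, col=3): c = 0.0300 + -0.6500i → escape time 7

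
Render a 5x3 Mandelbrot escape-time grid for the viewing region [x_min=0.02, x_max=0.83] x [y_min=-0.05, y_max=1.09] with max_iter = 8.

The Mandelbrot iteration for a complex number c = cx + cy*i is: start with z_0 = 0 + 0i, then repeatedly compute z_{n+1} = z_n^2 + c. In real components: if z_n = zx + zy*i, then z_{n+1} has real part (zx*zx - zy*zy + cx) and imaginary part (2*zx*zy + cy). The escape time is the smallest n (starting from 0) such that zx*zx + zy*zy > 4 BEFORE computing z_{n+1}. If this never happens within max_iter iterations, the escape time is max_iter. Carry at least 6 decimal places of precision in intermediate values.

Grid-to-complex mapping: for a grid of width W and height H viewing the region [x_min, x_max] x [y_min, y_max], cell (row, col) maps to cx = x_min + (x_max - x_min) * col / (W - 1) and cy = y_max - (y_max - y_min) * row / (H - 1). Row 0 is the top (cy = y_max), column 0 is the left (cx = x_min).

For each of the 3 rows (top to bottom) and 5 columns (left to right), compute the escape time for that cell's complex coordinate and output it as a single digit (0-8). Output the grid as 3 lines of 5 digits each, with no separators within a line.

(row=0, col=0): c = 0.0200 + 1.0900i → escape time 4
(row=0, col=1): c = 0.2225 + 1.0900i → escape time 3
(row=0, col=2): c = 0.4250 + 1.0900i → escape time 2
(row=0, col=3): c = 0.6275 + 1.0900i → escape time 2
(row=0, col=4): c = 0.8300 + 1.0900i → escape time 2
(row=1, col=0): c = 0.0200 + 0.5200i → escape time 8
(row=1, col=1): c = 0.2225 + 0.5200i → escape time 8
(row=1, col=2): c = 0.4250 + 0.5200i → escape time 6
(row=1, col=3): c = 0.6275 + 0.5200i → escape time 3
(row=1, col=4): c = 0.8300 + 0.5200i → escape time 3
(row=2, col=0): c = 0.0200 + -0.0500i → escape time 8
(row=2, col=1): c = 0.2225 + -0.0500i → escape time 8
(row=2, col=2): c = 0.4250 + -0.0500i → escape time 6
(row=2, col=3): c = 0.6275 + -0.0500i → escape time 4
(row=2, col=4): c = 0.8300 + -0.0500i → escape time 3

Answer: 43222
88633
88643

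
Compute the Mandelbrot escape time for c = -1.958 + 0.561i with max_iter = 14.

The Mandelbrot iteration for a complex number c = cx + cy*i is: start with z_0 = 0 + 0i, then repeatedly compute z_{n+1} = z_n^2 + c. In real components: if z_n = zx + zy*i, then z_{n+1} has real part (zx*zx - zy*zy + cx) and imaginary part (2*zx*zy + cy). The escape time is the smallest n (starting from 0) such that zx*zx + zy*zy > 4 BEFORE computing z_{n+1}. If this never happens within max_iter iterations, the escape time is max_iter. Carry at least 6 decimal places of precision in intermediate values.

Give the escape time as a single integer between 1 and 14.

z_0 = 0 + 0i, c = -1.9580 + 0.5610i
Iter 1: z = -1.9580 + 0.5610i, |z|^2 = 4.1485
Escaped at iteration 1

Answer: 1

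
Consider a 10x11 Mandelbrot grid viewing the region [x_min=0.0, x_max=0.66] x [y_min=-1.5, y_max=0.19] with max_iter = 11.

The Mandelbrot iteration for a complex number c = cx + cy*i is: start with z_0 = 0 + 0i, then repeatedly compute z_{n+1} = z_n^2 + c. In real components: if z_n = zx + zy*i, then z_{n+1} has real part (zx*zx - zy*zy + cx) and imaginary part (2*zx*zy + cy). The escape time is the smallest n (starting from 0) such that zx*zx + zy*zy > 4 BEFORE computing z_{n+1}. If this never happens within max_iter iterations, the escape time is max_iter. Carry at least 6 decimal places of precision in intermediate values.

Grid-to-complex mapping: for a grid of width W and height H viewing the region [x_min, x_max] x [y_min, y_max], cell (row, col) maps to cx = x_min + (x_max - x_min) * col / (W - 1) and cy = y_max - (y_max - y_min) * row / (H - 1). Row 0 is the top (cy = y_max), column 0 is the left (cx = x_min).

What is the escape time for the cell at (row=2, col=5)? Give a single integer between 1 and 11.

Answer: 11

Derivation:
z_0 = 0 + 0i, c = 0.3667 + -0.1480i
Iter 1: z = 0.3667 + -0.1480i, |z|^2 = 0.1563
Iter 2: z = 0.4792 + -0.2565i, |z|^2 = 0.2954
Iter 3: z = 0.5305 + -0.3939i, |z|^2 = 0.4366
Iter 4: z = 0.4930 + -0.5659i, |z|^2 = 0.5632
Iter 5: z = 0.2895 + -0.7059i, |z|^2 = 0.5821
Iter 6: z = -0.0479 + -0.5567i, |z|^2 = 0.3122
Iter 7: z = 0.0591 + -0.0947i, |z|^2 = 0.0125
Iter 8: z = 0.3612 + -0.1592i, |z|^2 = 0.1558
Iter 9: z = 0.4718 + -0.2630i, |z|^2 = 0.2917
Iter 10: z = 0.5201 + -0.3962i, |z|^2 = 0.4274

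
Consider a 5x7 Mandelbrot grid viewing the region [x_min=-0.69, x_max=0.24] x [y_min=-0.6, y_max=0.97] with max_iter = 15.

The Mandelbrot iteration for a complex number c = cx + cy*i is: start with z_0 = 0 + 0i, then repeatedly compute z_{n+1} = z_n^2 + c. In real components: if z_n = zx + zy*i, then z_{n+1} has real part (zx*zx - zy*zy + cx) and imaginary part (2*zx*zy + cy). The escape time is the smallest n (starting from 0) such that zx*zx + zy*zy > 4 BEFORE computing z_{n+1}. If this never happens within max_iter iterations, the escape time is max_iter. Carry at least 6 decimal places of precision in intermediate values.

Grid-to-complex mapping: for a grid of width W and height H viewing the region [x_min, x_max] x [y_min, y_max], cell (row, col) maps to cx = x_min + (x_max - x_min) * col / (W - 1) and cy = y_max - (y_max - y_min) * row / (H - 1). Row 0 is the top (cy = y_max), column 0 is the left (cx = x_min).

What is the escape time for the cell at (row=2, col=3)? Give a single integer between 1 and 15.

z_0 = 0 + 0i, c = 0.0075 + 0.4467i
Iter 1: z = 0.0075 + 0.4467i, |z|^2 = 0.1996
Iter 2: z = -0.1920 + 0.4534i, |z|^2 = 0.2424
Iter 3: z = -0.1612 + 0.2726i, |z|^2 = 0.1003
Iter 4: z = -0.0408 + 0.3588i, |z|^2 = 0.1304
Iter 5: z = -0.1196 + 0.4174i, |z|^2 = 0.1885
Iter 6: z = -0.1524 + 0.3469i, |z|^2 = 0.1435
Iter 7: z = -0.0896 + 0.3409i, |z|^2 = 0.1243
Iter 8: z = -0.1007 + 0.3856i, |z|^2 = 0.1588
Iter 9: z = -0.1310 + 0.3690i, |z|^2 = 0.1533
Iter 10: z = -0.1115 + 0.3500i, |z|^2 = 0.1349
Iter 11: z = -0.1025 + 0.3686i, |z|^2 = 0.1464
Iter 12: z = -0.1179 + 0.3711i, |z|^2 = 0.1516
Iter 13: z = -0.1163 + 0.3592i, |z|^2 = 0.1425
Iter 14: z = -0.1080 + 0.3631i, |z|^2 = 0.1435

Answer: 15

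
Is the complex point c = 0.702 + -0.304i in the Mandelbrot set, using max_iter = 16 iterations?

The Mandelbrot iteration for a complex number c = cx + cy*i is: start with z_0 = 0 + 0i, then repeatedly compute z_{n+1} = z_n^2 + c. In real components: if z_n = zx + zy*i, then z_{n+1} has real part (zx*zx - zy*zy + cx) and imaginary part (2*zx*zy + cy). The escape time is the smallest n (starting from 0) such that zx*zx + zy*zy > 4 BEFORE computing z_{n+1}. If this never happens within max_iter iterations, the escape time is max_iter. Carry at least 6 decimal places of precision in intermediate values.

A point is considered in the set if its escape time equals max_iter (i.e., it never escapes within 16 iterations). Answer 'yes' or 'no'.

Answer: no

Derivation:
z_0 = 0 + 0i, c = 0.7020 + -0.3040i
Iter 1: z = 0.7020 + -0.3040i, |z|^2 = 0.5852
Iter 2: z = 1.1024 + -0.7308i, |z|^2 = 1.7494
Iter 3: z = 1.3832 + -1.9153i, |z|^2 = 5.5815
Escaped at iteration 3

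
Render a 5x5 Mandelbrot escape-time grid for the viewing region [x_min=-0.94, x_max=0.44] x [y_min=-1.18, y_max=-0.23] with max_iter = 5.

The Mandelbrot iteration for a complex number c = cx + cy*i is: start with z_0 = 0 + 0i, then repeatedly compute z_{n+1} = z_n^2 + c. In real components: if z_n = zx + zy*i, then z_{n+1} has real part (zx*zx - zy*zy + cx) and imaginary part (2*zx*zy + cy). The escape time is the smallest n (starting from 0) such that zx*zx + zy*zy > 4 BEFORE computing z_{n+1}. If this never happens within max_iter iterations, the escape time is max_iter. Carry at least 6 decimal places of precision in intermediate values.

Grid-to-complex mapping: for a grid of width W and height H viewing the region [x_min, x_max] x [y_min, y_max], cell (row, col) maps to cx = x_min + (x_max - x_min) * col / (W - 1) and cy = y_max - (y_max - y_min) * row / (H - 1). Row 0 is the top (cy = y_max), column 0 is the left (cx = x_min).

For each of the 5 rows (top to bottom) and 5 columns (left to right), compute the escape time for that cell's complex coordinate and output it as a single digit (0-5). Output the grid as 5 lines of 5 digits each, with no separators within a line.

(row=0, col=0): c = -0.9400 + -0.2300i → escape time 5
(row=0, col=1): c = -0.5950 + -0.2300i → escape time 5
(row=0, col=2): c = -0.2500 + -0.2300i → escape time 5
(row=0, col=3): c = 0.0950 + -0.2300i → escape time 5
(row=0, col=4): c = 0.4400 + -0.2300i → escape time 5
(row=1, col=0): c = -0.9400 + -0.4675i → escape time 5
(row=1, col=1): c = -0.5950 + -0.4675i → escape time 5
(row=1, col=2): c = -0.2500 + -0.4675i → escape time 5
(row=1, col=3): c = 0.0950 + -0.4675i → escape time 5
(row=1, col=4): c = 0.4400 + -0.4675i → escape time 5
(row=2, col=0): c = -0.9400 + -0.7050i → escape time 4
(row=2, col=1): c = -0.5950 + -0.7050i → escape time 5
(row=2, col=2): c = -0.2500 + -0.7050i → escape time 5
(row=2, col=3): c = 0.0950 + -0.7050i → escape time 5
(row=2, col=4): c = 0.4400 + -0.7050i → escape time 4
(row=3, col=0): c = -0.9400 + -0.9425i → escape time 3
(row=3, col=1): c = -0.5950 + -0.9425i → escape time 4
(row=3, col=2): c = -0.2500 + -0.9425i → escape time 5
(row=3, col=3): c = 0.0950 + -0.9425i → escape time 5
(row=3, col=4): c = 0.4400 + -0.9425i → escape time 3
(row=4, col=0): c = -0.9400 + -1.1800i → escape time 3
(row=4, col=1): c = -0.5950 + -1.1800i → escape time 3
(row=4, col=2): c = -0.2500 + -1.1800i → escape time 3
(row=4, col=3): c = 0.0950 + -1.1800i → escape time 3
(row=4, col=4): c = 0.4400 + -1.1800i → escape time 2

Answer: 55555
55555
45554
34553
33332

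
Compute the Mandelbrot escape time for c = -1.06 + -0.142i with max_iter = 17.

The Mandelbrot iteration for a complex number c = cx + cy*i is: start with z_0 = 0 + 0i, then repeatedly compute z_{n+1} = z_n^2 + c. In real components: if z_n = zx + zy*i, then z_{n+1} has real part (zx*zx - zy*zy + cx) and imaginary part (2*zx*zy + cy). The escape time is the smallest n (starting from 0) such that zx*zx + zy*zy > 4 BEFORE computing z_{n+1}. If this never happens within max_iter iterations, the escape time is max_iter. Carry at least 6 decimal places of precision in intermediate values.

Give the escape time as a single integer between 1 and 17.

Answer: 17

Derivation:
z_0 = 0 + 0i, c = -1.0600 + -0.1420i
Iter 1: z = -1.0600 + -0.1420i, |z|^2 = 1.1438
Iter 2: z = 0.0434 + 0.1590i, |z|^2 = 0.0272
Iter 3: z = -1.0834 + -0.1282i, |z|^2 = 1.1902
Iter 4: z = 0.0973 + 0.1358i, |z|^2 = 0.0279
Iter 5: z = -1.0690 + -0.1156i, |z|^2 = 1.1560
Iter 6: z = 0.0693 + 0.1051i, |z|^2 = 0.0158
Iter 7: z = -1.0662 + -0.1274i, |z|^2 = 1.1531
Iter 8: z = 0.0606 + 0.1298i, |z|^2 = 0.0205
Iter 9: z = -1.0732 + -0.1263i, |z|^2 = 1.1676
Iter 10: z = 0.0757 + 0.1290i, |z|^2 = 0.0224
Iter 11: z = -1.0709 + -0.1225i, |z|^2 = 1.1618
Iter 12: z = 0.0718 + 0.1203i, |z|^2 = 0.0196
Iter 13: z = -1.0693 + -0.1247i, |z|^2 = 1.1590
Iter 14: z = 0.0679 + 0.1247i, |z|^2 = 0.0202
Iter 15: z = -1.0709 + -0.1251i, |z|^2 = 1.1626
Iter 16: z = 0.0713 + 0.1259i, |z|^2 = 0.0209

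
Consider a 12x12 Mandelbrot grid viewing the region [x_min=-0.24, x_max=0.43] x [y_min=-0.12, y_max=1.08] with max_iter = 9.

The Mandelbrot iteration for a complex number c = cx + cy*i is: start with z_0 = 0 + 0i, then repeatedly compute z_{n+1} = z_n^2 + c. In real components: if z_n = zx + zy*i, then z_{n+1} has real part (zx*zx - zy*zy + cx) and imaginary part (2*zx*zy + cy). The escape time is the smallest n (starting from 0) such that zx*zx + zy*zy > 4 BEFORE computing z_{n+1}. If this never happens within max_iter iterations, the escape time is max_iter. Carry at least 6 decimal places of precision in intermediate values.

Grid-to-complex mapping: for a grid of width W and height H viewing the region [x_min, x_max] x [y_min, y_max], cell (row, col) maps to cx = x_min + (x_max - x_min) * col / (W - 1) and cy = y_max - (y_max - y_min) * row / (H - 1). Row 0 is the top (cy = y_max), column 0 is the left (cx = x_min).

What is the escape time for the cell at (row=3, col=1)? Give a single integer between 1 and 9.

Answer: 9

Derivation:
z_0 = 0 + 0i, c = -0.1791 + 0.7527i
Iter 1: z = -0.1791 + 0.7527i, |z|^2 = 0.5987
Iter 2: z = -0.7136 + 0.4831i, |z|^2 = 0.7426
Iter 3: z = 0.0968 + 0.0632i, |z|^2 = 0.0134
Iter 4: z = -0.1737 + 0.7650i, |z|^2 = 0.6153
Iter 5: z = -0.7341 + 0.4869i, |z|^2 = 0.7760
Iter 6: z = 0.1227 + 0.0378i, |z|^2 = 0.0165
Iter 7: z = -0.1655 + 0.7620i, |z|^2 = 0.6080
Iter 8: z = -0.7324 + 0.5005i, |z|^2 = 0.7869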